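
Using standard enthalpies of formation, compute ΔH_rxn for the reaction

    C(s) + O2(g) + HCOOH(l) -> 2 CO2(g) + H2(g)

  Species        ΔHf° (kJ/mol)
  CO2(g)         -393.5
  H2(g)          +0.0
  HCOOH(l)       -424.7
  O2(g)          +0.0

ΔH_rxn = -362.3 kJ/mol

Products: 2·(-393.5) + 1·(+0.0) = -787.0
Reactants: 1·(+0.0) + 1·(+0.0) + 1·(-424.7) = -424.7
ΔH_rxn = (-787.0) − (-424.7) = -362.3 kJ/mol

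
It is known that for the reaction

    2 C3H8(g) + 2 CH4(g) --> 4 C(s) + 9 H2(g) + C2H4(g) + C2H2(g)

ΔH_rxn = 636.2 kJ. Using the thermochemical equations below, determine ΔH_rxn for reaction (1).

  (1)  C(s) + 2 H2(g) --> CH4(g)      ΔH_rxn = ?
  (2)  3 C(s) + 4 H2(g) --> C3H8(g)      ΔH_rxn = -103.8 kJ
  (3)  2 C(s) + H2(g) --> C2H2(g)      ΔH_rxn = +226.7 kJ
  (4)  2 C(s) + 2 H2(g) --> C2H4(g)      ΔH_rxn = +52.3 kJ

(1) reversed and × 2: contributes −2·x
(2) reversed and × 2: (-2)·(-103.8) = +207.6 kJ
(3) as written: +226.7 kJ
(4) as written: +52.3 kJ
+636.2 = (+207.6) + (+226.7) + (+52.3) − 2·x
x = (+636.2 − (+486.6)) / (-2) = -74.8 kJ

ΔH_rxn = -74.8 kJ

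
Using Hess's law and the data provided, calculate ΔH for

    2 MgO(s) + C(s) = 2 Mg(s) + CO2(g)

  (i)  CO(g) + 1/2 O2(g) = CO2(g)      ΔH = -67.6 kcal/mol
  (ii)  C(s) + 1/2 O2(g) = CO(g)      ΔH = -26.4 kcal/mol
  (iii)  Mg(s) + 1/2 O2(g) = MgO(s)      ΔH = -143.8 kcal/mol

ΔH = 193.6 kcal/mol

(i) as written: -67.6 kcal/mol
(ii) as written: -26.4 kcal/mol
(iii) reversed and × 2: (-2)·(-143.8) = +287.6 kcal/mol
ΔH = (-67.6) + (-26.4) + (+287.6) = 193.6 kcal/mol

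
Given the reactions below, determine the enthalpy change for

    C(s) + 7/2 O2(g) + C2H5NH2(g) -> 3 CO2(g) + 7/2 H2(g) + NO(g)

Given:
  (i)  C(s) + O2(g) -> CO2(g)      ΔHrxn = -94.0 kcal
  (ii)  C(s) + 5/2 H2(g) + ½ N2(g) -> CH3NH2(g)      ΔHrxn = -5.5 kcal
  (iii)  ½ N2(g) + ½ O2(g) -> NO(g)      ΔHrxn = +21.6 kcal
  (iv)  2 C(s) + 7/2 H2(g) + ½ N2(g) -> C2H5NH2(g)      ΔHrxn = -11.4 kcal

ΔHrxn = -249.0 kcal

(i) × 3: (3)·(-94.0) = -282.0 kcal
(ii): not needed.
(iii) as written: +21.6 kcal
(iv) reversed: +11.4 kcal
Combining the equations, ΔHrxn = (-282.0) + (+21.6) + (+11.4) = -249.0 kcal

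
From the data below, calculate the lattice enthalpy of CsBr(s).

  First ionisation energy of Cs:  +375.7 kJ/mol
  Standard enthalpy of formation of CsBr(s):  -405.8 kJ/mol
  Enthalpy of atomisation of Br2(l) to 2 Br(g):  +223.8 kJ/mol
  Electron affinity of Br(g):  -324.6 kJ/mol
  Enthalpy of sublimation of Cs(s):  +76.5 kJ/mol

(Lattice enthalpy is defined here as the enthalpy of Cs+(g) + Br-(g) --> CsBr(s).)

U = -645.3 kJ/mol

ΔHf° = 1·ΔHsub + 1·(ΣIE) + 1/2·D(Br2) + 1·EA + U
-405.8 = 1·(+76.5) + 1·(+375.7) + 1/2·(+223.8) + 1·(-324.6) + U
U = -405.8 − (+239.5) = -645.3 kJ/mol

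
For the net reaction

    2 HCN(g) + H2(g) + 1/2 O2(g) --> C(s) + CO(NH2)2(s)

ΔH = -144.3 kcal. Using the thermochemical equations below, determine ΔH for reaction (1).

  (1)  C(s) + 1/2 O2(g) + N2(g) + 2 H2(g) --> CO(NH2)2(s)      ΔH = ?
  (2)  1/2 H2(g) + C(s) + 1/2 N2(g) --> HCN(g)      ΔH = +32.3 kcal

ΔH = -79.7 kcal

(1) as written (CO(NH2)2(s) already on the product side): contributes x
(2) reversed and × 2 (HCN(g) must end up as a reactant; scale by 2 for the 2 HCN(g)): (-2)·(+32.3) = -64.6 kcal
-144.3 = (-64.6) + x
x = (-144.3 − (-64.6)) / (1) = -79.7 kcal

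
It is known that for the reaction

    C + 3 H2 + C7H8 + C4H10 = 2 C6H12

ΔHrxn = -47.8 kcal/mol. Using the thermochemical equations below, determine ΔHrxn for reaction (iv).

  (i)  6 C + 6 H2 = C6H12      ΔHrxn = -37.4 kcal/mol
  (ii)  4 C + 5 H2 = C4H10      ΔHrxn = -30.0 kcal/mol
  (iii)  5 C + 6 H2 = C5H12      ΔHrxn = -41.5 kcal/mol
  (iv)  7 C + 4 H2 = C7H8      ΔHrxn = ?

ΔHrxn = 3.0 kcal/mol

(i) × 2 (scale by 2 for the 2 C6H12): (2)·(-37.4) = -74.8 kcal/mol
(ii) reversed (C4H10 must end up as a reactant): +30.0 kcal/mol
(iii): not needed (C5H12 appears nowhere else).
(iv) reversed (C7H8 must end up as a reactant): contributes −x
-47.8 = (-74.8) + (+30.0) − x
x = (-47.8 − (-44.8)) / (-1) = 3.0 kcal/mol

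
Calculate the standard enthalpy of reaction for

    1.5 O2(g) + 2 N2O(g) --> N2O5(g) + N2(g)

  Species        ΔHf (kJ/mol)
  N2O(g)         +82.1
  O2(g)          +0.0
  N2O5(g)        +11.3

ΔH°rxn = Σ nΔHf°(products) − Σ nΔHf°(reactants).
Products: 1·(+11.3) + 1·(+0.0) = +11.3
Reactants: 3/2·(+0.0) + 2·(+82.1) = +164.2
ΔHrxn = (+11.3) − (+164.2) = -152.9 kJ/mol

ΔHrxn = -152.9 kJ/mol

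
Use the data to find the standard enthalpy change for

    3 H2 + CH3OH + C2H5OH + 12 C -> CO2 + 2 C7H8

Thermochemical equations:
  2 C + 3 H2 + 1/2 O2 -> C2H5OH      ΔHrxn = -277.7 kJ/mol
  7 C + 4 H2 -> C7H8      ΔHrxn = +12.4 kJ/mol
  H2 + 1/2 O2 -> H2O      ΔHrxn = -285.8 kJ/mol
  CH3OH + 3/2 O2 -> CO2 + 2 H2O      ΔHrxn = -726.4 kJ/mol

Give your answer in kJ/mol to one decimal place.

equation 1 reversed: +277.7 kJ/mol
equation 2 × 2: (2)·(+12.4) = +24.8 kJ/mol
equation 3 reversed and × 2: (-2)·(-285.8) = +571.6 kJ/mol
equation 4 as written: -726.4 kJ/mol
By Hess's law, ΔHrxn = (-1)·(-277.7) + (2)·(+12.4) + (-2)·(-285.8) + (1)·(-726.4) = 147.7 kJ/mol

ΔHrxn = 147.7 kJ/mol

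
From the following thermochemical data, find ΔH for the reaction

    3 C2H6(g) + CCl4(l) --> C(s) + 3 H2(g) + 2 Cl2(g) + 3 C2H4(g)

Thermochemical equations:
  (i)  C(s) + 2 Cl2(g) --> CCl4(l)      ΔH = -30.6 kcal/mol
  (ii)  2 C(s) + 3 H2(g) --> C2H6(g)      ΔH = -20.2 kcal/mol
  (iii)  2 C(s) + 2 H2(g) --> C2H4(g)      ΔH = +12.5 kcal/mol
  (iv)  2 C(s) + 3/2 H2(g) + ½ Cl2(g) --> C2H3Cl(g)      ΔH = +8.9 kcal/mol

(i) reversed (CCl4(l) must end up as a reactant): +30.6 kcal/mol
(ii) reversed and × 3 (reverse to put C2H6(g) on the reactant side; ×3 to match 3 C2H6(g) in the target): (-3)·(-20.2) = +60.6 kcal/mol
(iii) × 3 (×3 to match 3 C2H4(g) in the target): (3)·(+12.5) = +37.5 kcal/mol
(iv): not needed (C2H3Cl(g) appears nowhere else).
Combining the equations, ΔH = (+30.6) + (+60.6) + (+37.5) = 128.7 kcal/mol

ΔH = 128.7 kcal/mol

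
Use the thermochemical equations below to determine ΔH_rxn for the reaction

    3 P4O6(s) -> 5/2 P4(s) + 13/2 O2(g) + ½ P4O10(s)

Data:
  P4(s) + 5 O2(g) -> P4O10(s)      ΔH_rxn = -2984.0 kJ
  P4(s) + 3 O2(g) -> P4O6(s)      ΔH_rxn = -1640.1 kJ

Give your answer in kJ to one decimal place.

equation 1 × 1/2: (1/2)·(-2984.0) = -1492.0 kJ
equation 2 reversed and × 3: (-3)·(-1640.1) = +4920.3 kJ
Since enthalpy is a state function, ΔH_rxn = (-1492.0) + (+4920.3) = 3428.3 kJ

ΔH_rxn = 3428.3 kJ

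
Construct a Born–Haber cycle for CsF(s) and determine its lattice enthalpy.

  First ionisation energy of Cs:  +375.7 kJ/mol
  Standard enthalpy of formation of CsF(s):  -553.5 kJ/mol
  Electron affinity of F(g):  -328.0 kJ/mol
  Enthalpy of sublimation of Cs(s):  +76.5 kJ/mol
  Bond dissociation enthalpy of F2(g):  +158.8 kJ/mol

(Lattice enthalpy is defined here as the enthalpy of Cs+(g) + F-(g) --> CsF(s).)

ΔHf° = 1·ΔHsub + 1·(ΣIE) + 1/2·D(F2) + 1·EA + U
-553.5 = 1·(+76.5) + 1·(+375.7) + 1/2·(+158.8) + 1·(-328.0) + U
U = -553.5 − (+203.6) = -757.1 kJ/mol

U = -757.1 kJ/mol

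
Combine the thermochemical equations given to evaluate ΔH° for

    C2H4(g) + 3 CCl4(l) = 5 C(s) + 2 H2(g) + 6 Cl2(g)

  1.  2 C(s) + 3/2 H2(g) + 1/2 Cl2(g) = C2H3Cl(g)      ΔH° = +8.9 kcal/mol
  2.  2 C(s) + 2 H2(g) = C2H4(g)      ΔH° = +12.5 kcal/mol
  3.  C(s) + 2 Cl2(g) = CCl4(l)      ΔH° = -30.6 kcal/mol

eq. 1: not needed (C2H3Cl(g) appears nowhere else).
eq. 2 reversed (C2H4(g) must end up as a reactant): -12.5 kcal/mol
eq. 3 reversed and × 3 (reverse to put CCl4(l) on the reactant side; scale by 3 for the 3 CCl4(l)): (-3)·(-30.6) = +91.8 kcal/mol
Combining the equations, ΔH° = (-1)·(+12.5) + (-3)·(-30.6) = 79.3 kcal/mol

ΔH° = 79.3 kcal/mol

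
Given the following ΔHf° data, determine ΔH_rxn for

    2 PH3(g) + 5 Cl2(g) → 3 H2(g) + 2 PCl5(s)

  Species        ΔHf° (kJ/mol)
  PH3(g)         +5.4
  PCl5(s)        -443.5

ΔH_rxn = -897.8 kJ/mol

ΔH°rxn = Σ nΔHf°(products) − Σ nΔHf°(reactants).
Products: 3·(+0.0) + 2·(-443.5) = -887.0
Reactants: 2·(+5.4) + 5·(+0.0) = +10.8
ΔH_rxn = (-887.0) − (+10.8) = -897.8 kJ/mol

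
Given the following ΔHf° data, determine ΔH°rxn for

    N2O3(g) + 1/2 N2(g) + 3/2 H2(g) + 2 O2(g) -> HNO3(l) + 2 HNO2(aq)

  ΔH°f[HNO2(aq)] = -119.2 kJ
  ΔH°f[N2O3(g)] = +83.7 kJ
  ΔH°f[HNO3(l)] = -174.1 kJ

ΔH°rxn = Σ nΔHf°(products) − Σ nΔHf°(reactants).
Products: 1·(-174.1) + 2·(-119.2) = -412.5
Reactants: 1·(+83.7) + 1/2·(+0.0) + 3/2·(+0.0) + 2·(+0.0) = +83.7
ΔH°rxn = (-412.5) − (+83.7) = -496.2 kJ

ΔH°rxn = -496.2 kJ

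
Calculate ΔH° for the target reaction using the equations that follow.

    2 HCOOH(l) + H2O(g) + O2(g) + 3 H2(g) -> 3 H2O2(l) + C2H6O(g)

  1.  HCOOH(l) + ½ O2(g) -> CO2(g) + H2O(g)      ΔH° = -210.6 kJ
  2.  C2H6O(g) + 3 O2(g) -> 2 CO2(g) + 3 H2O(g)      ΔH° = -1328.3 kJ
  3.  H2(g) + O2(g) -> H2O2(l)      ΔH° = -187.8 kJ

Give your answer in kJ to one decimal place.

ΔH° = 343.7 kJ

eq. 1 × 2 (×2 to match 2 HCOOH(l) in the target): (2)·(-210.6) = -421.2 kJ
eq. 2 reversed (C2H6O(g) must end up as a product): +1328.3 kJ
eq. 3 × 3 (×3 to match 3 H2O2(l) in the target): (3)·(-187.8) = -563.4 kJ
ΔH° = (2)·(-210.6) + (-1)·(-1328.3) + (3)·(-187.8) = 343.7 kJ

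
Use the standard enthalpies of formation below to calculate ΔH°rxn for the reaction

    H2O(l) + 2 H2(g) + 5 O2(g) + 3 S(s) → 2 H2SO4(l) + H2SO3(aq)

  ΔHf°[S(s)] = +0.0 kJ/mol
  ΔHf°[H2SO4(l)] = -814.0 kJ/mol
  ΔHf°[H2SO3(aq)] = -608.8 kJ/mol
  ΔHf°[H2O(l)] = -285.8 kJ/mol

Products: 2·(-814.0) + 1·(-608.8) = -2236.8
Reactants: 1·(-285.8) + 2·(+0.0) + 5·(+0.0) + 3·(+0.0) = -285.8
ΔH°rxn = (-2236.8) − (-285.8) = -1951.0 kJ/mol

ΔH°rxn = -1951.0 kJ/mol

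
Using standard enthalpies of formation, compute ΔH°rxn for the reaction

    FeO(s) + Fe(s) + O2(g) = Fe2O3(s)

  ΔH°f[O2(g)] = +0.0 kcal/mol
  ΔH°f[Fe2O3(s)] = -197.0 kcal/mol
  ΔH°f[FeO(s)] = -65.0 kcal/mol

ΔH°rxn = -132.0 kcal/mol

Products: 1·(-197.0) = -197.0
Reactants: 1·(-65.0) + 1·(+0.0) + 1·(+0.0) = -65.0
ΔH°rxn = (-197.0) − (-65.0) = -132.0 kcal/mol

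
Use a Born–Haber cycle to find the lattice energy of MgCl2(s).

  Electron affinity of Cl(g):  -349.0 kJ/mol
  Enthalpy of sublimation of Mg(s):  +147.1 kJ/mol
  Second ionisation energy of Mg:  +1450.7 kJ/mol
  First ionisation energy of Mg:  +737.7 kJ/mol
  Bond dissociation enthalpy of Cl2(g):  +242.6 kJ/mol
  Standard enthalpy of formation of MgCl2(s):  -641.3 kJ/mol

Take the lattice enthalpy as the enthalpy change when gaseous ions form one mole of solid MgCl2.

ΔHf° = 1·ΔHsub + 1·(ΣIE) + 1·D(Cl2) + 2·EA + U
-641.3 = 1·(+147.1) + 1·(+2188.4) + 1·(+242.6) + 2·(-349.0) + U
U = -641.3 − (+1880.1) = -2521.4 kJ/mol

U = -2521.4 kJ/mol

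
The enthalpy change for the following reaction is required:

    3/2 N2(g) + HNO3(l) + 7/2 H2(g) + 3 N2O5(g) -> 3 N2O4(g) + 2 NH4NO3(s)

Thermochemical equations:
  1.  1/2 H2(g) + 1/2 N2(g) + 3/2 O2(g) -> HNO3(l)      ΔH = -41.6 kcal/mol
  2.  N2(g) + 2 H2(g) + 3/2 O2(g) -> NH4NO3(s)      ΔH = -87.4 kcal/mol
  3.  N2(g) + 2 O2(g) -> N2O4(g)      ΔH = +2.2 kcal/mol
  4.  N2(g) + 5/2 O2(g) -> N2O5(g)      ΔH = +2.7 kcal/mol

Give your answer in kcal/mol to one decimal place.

ΔH = -134.7 kcal/mol

eq. 1 reversed (reverse to put HNO3(l) on the reactant side): +41.6 kcal/mol
eq. 2 × 2 (scale by 2 for the 2 NH4NO3(s)): (2)·(-87.4) = -174.8 kcal/mol
eq. 3 × 3 (×3 to match 3 N2O4(g) in the target): (3)·(+2.2) = +6.6 kcal/mol
eq. 4 reversed and × 3 (N2O5(g) must end up as a reactant; ×3 to match 3 N2O5(g) in the target): (-3)·(+2.7) = -8.1 kcal/mol
ΔH = (-1)·(-41.6) + (2)·(-87.4) + (3)·(+2.2) + (-3)·(+2.7) = -134.7 kcal/mol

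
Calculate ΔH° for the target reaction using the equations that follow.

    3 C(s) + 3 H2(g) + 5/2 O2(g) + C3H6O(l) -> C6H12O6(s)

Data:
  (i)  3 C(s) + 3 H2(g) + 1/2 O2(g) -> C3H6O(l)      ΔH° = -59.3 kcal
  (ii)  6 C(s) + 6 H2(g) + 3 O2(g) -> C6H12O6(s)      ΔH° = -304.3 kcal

ΔH° = -245.0 kcal

(i) reversed (C3H6O(l) must end up as a reactant): +59.3 kcal
(ii) as written (C6H12O6(s) already on the product side): -304.3 kcal
ΔH° = (-1)·(-59.3) + (1)·(-304.3) = -245.0 kcal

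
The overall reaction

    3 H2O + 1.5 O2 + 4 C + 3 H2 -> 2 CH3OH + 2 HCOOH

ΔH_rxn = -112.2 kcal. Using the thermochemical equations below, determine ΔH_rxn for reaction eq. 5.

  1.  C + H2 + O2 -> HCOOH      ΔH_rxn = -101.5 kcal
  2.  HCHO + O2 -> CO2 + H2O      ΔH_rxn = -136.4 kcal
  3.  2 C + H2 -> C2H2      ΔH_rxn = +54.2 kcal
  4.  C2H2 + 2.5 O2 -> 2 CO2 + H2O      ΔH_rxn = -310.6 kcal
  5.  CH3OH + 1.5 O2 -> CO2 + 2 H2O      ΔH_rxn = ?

ΔH_rxn = -173.6 kcal

eq. 1 × 2: (2)·(-101.5) = -203.0 kcal
eq. 2: not needed.
eq. 3 as written: +54.2 kcal
eq. 4 as written: -310.6 kcal
eq. 5 reversed and × 2: contributes −2·x
-112.2 = (-203.0) + (+54.2) + (-310.6) − 2·x
x = (-112.2 − (-459.4)) / (-2) = -173.6 kcal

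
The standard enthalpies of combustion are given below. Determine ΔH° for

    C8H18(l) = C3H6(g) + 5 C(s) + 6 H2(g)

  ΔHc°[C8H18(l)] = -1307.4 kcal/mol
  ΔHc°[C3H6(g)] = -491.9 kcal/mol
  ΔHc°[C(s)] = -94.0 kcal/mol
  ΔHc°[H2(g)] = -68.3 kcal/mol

ΔH° = 64.3 kcal/mol

Using ΔH = Σ nΔHc°(reactants) − Σ nΔHc°(products):
= [1·(-1307.4)] − [1·(-491.9) + 5·(-94.0) + 6·(-68.3)]
= 64.3 kcal/mol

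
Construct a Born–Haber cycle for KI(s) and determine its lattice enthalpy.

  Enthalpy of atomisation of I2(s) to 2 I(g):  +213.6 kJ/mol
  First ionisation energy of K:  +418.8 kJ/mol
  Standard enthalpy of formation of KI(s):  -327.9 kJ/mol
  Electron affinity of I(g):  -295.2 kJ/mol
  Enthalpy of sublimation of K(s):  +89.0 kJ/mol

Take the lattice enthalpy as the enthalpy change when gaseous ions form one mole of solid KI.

U = -647.3 kJ/mol

ΔHf° = 1·ΔHsub + 1·(ΣIE) + 1/2·D(I2) + 1·EA + U
-327.9 = 1·(+89.0) + 1·(+418.8) + 1/2·(+213.6) + 1·(-295.2) + U
U = -327.9 − (+319.4) = -647.3 kJ/mol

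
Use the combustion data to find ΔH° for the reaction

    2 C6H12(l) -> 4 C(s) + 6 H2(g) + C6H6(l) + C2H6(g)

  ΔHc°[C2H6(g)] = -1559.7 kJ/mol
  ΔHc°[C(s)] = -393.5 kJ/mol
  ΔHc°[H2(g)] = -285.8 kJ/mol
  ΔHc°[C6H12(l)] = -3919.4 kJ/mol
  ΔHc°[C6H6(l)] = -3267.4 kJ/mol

With combustion enthalpies, reactants minus products:
= [2·(-3919.4)] − [4·(-393.5) + 6·(-285.8) + 1·(-3267.4) + 1·(-1559.7)]
= 277.1 kJ/mol

ΔH° = 277.1 kJ/mol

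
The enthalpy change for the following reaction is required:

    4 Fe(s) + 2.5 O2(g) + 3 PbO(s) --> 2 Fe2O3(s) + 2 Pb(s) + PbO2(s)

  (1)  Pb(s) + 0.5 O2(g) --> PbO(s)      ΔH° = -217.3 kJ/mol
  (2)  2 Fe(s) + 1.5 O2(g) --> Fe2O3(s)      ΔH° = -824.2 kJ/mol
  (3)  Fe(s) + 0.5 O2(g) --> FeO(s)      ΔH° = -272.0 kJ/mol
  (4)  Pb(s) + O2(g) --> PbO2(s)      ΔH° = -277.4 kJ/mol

(1) reversed and × 3 (reverse to put PbO(s) on the reactant side; ×3 to match 3 PbO(s) in the target): (-3)·(-217.3) = +651.9 kJ/mol
(2) × 2 (scale by 2 for the 2 Fe2O3(s)): (2)·(-824.2) = -1648.4 kJ/mol
(3): not needed (FeO(s) appears nowhere else).
(4) as written (PbO2(s) already on the product side): -277.4 kJ/mol
ΔH° = (+651.9) + (-1648.4) + (-277.4) = -1273.9 kJ/mol

ΔH° = -1273.9 kJ/mol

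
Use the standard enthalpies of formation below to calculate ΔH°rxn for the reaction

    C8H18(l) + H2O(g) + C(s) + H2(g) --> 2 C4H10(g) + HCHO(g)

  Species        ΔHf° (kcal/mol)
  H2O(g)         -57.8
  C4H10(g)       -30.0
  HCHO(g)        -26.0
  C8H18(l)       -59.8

ΔH°rxn = Σ nΔHf°(products) − Σ nΔHf°(reactants).
Products: 2·(-30.0) + 1·(-26.0) = -86.0
Reactants: 1·(-59.8) + 1·(-57.8) + 1·(+0.0) + 1·(+0.0) = -117.6
ΔH°rxn = (-86.0) − (-117.6) = 31.6 kcal/mol

ΔH°rxn = 31.6 kcal/mol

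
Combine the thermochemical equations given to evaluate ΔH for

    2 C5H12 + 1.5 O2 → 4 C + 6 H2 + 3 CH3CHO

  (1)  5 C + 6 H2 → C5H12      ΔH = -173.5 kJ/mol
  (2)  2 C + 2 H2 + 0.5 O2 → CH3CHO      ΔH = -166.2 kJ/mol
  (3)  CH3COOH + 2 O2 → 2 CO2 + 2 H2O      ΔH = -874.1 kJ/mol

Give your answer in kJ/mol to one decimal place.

(1) reversed and × 2 (C5H12 must end up as a reactant; scale by 2 for the 2 C5H12): (-2)·(-173.5) = +347.0 kJ/mol
(2) × 3 (scale by 3 for the 3 CH3CHO): (3)·(-166.2) = -498.6 kJ/mol
(3): not needed (CH3COOH appears nowhere else).
By Hess's law, ΔH = (+347.0) + (-498.6) = -151.6 kJ/mol

ΔH = -151.6 kJ/mol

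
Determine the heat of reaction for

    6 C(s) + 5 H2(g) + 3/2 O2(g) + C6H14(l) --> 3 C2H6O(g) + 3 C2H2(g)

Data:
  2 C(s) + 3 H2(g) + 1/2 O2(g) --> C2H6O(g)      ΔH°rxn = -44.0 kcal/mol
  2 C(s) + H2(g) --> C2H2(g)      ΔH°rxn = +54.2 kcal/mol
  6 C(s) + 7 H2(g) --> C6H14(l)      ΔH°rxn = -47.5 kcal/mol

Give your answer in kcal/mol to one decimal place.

ΔH°rxn = 78.1 kcal/mol

equation 1 × 3: (3)·(-44.0) = -132.0 kcal/mol
equation 2 × 3: (3)·(+54.2) = +162.6 kcal/mol
equation 3 reversed: +47.5 kcal/mol
Combining the equations, ΔH°rxn = (3)·(-44.0) + (3)·(+54.2) + (-1)·(-47.5) = 78.1 kcal/mol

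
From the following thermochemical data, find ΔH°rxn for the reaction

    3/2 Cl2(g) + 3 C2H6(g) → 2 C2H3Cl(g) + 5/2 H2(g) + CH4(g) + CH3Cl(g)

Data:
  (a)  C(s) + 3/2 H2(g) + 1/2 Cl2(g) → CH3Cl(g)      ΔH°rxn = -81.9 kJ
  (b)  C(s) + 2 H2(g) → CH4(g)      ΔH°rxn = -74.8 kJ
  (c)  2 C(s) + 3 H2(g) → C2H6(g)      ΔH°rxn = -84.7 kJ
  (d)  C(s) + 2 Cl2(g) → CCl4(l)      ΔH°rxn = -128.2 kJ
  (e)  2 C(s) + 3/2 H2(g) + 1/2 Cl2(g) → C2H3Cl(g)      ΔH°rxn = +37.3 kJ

(a) as written: -81.9 kJ
(b) as written: -74.8 kJ
(c) reversed and × 3: (-3)·(-84.7) = +254.1 kJ
(d): not needed.
(e) × 2: (2)·(+37.3) = +74.6 kJ
By Hess's law, ΔH°rxn = (-81.9) + (-74.8) + (+254.1) + (+74.6) = 172.0 kJ

ΔH°rxn = 172.0 kJ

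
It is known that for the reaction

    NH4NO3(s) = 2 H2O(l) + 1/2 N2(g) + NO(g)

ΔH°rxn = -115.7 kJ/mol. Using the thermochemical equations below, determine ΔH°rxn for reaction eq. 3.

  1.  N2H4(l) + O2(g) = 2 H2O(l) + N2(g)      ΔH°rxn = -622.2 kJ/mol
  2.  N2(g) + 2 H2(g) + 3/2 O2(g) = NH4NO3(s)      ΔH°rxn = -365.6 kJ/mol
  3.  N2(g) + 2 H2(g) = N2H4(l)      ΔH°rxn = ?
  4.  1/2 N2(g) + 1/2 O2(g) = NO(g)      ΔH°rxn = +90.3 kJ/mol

ΔH°rxn = 50.6 kJ/mol

eq. 1 as written: -622.2 kJ/mol
eq. 2 reversed: +365.6 kJ/mol
eq. 3 as written: contributes x
eq. 4 as written: +90.3 kJ/mol
-115.7 = (-622.2) + (+365.6) + (+90.3) + x
x = (-115.7 − (-166.3)) / (1) = 50.6 kJ/mol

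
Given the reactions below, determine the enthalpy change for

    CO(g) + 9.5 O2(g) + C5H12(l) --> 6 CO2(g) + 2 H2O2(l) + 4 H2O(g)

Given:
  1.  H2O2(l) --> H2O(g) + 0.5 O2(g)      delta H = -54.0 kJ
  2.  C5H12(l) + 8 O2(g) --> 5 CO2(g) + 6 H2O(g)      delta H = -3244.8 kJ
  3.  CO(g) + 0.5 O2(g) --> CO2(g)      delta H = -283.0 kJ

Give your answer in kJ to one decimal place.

eq. 1 reversed and × 2 (H2O2(l) must end up as a product; scale by 2 for the 2 H2O2(l)): (-2)·(-54.0) = +108.0 kJ
eq. 2 as written (C5H12(l) already on the reactant side): -3244.8 kJ
eq. 3 as written (CO(g) already on the reactant side): -283.0 kJ
delta H = (+108.0) + (-3244.8) + (-283.0) = -3419.8 kJ

delta H = -3419.8 kJ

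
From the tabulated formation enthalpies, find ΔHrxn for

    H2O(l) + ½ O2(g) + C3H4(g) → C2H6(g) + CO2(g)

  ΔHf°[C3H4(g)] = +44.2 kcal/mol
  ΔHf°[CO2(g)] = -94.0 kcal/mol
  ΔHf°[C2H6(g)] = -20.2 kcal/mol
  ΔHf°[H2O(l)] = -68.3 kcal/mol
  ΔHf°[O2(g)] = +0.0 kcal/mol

ΔHrxn = -90.1 kcal/mol

Products: 1·(-20.2) + 1·(-94.0) = -114.2
Reactants: 1·(-68.3) + 1/2·(+0.0) + 1·(+44.2) = -24.1
ΔHrxn = (-114.2) − (-24.1) = -90.1 kcal/mol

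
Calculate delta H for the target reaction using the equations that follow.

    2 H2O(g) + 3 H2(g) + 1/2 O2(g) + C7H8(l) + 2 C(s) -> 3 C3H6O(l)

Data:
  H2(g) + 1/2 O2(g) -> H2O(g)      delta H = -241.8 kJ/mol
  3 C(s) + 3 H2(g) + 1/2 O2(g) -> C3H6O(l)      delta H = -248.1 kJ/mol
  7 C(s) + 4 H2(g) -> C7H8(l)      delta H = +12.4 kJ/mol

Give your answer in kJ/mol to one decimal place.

delta H = -273.1 kJ/mol

equation 1 reversed and × 2: (-2)·(-241.8) = +483.6 kJ/mol
equation 2 × 3: (3)·(-248.1) = -744.3 kJ/mol
equation 3 reversed: -12.4 kJ/mol
delta H = (-2)·(-241.8) + (3)·(-248.1) + (-1)·(+12.4) = -273.1 kJ/mol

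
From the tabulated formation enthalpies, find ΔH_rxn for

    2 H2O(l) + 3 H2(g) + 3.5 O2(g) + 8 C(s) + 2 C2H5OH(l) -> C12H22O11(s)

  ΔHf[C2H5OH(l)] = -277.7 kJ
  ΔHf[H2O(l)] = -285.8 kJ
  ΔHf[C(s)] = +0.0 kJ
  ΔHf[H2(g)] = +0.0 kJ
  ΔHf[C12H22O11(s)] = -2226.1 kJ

ΔH_rxn = -1099.1 kJ

ΔH°rxn = Σ nΔHf°(products) − Σ nΔHf°(reactants).
Products: 1·(-2226.1) = -2226.1
Reactants: 2·(-285.8) + 3·(+0.0) + 7/2·(+0.0) + 8·(+0.0) + 2·(-277.7) = -1127.0
ΔH_rxn = (-2226.1) − (-1127.0) = -1099.1 kJ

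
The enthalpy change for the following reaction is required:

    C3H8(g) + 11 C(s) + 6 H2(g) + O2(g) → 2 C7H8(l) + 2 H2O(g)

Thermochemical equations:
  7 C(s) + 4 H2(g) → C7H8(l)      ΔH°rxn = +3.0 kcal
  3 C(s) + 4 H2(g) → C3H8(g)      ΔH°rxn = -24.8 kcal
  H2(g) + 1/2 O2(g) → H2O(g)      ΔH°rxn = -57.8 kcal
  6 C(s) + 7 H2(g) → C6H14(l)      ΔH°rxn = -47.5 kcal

equation 1 × 2 (×2 to match 2 C7H8(l) in the target): (2)·(+3.0) = +6.0 kcal
equation 2 reversed (reverse to put C3H8(g) on the reactant side): +24.8 kcal
equation 3 × 2 (×2 to match 2 H2O(g) in the target): (2)·(-57.8) = -115.6 kcal
equation 4: not needed (C6H14(l) appears nowhere else).
ΔH°rxn = (2)·(+3.0) + (-1)·(-24.8) + (2)·(-57.8) = -84.8 kcal

ΔH°rxn = -84.8 kcal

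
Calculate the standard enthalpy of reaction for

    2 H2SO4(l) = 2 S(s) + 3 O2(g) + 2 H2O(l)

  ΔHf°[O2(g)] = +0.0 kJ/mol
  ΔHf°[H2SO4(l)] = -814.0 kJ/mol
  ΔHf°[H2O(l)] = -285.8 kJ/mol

ΔH°rxn = Σ nΔHf°(products) − Σ nΔHf°(reactants).
Products: 2·(+0.0) + 3·(+0.0) + 2·(-285.8) = -571.6
Reactants: 2·(-814.0) = -1628.0
ΔH° = (-571.6) − (-1628.0) = 1056.4 kJ/mol

ΔH° = 1056.4 kJ/mol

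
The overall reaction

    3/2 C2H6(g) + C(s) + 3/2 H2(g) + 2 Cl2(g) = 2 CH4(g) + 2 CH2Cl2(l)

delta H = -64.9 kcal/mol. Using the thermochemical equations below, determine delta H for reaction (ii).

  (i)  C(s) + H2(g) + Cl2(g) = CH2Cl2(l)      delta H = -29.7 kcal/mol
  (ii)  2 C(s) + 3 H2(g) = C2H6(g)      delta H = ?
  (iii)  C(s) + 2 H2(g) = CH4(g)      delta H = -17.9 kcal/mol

delta H = -20.2 kcal/mol

(i) × 2: (2)·(-29.7) = -59.4 kcal/mol
(ii) reversed and × 3/2: contributes −3/2·x
(iii) × 2: (2)·(-17.9) = -35.8 kcal/mol
-64.9 = (-59.4) + (-35.8) − 3/2·x
x = (-64.9 − (-95.2)) / (-3/2) = -20.2 kcal/mol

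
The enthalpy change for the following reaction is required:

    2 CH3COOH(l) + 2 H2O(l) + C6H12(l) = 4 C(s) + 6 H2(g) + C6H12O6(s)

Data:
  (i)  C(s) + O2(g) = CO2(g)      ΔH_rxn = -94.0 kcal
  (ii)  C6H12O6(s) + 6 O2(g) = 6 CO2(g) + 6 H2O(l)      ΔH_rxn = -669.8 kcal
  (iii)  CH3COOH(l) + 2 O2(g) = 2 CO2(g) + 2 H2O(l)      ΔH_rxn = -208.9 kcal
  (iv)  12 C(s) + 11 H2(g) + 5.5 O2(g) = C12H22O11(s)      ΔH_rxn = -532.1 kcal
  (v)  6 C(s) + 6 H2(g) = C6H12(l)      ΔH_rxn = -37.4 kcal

ΔH_rxn = 101.4 kcal

(i) × 2: (2)·(-94.0) = -188.0 kcal
(ii) reversed: +669.8 kcal
(iii) × 2: (2)·(-208.9) = -417.8 kcal
(iv): not needed.
(v) reversed: +37.4 kcal
Since enthalpy is a state function, ΔH_rxn = (-188.0) + (+669.8) + (-417.8) + (+37.4) = 101.4 kcal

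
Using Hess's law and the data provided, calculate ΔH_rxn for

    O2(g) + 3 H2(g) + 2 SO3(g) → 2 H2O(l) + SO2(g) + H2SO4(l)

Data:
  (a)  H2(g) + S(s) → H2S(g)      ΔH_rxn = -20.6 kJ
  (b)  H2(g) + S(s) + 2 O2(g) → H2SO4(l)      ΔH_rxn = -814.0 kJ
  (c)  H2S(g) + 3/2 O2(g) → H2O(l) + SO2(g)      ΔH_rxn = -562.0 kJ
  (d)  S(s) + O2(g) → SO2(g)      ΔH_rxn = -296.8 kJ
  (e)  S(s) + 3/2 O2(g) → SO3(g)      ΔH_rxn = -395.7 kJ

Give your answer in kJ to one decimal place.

ΔH_rxn = -891.0 kJ

(a) × 2: (2)·(-20.6) = -41.2 kJ
(b) as written: -814.0 kJ
(c) × 2: (2)·(-562.0) = -1124.0 kJ
(d) reversed: +296.8 kJ
(e) reversed and × 2: (-2)·(-395.7) = +791.4 kJ
By Hess's law, ΔH_rxn = (-41.2) + (-814.0) + (-1124.0) + (+296.8) + (+791.4) = -891.0 kJ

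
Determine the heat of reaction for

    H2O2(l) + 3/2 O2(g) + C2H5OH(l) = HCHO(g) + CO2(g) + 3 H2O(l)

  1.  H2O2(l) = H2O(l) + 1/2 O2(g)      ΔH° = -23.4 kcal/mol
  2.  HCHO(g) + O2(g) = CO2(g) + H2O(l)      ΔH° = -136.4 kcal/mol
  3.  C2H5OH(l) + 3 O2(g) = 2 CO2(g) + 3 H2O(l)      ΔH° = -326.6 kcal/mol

eq. 1 as written: -23.4 kcal/mol
eq. 2 reversed: +136.4 kcal/mol
eq. 3 as written: -326.6 kcal/mol
ΔH° = (1)·(-23.4) + (-1)·(-136.4) + (1)·(-326.6) = -213.6 kcal/mol

ΔH° = -213.6 kcal/mol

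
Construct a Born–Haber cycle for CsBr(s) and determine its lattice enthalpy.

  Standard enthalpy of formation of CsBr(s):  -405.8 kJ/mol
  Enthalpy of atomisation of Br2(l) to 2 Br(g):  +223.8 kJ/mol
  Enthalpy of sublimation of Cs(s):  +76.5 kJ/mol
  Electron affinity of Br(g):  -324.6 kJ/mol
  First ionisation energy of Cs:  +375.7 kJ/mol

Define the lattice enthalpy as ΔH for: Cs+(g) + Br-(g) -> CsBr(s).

ΔHf° = 1·ΔHsub + 1·(ΣIE) + 1/2·D(Br2) + 1·EA + U
-405.8 = 1·(+76.5) + 1·(+375.7) + 1/2·(+223.8) + 1·(-324.6) + U
U = -405.8 − (+239.5) = -645.3 kJ/mol

U = -645.3 kJ/mol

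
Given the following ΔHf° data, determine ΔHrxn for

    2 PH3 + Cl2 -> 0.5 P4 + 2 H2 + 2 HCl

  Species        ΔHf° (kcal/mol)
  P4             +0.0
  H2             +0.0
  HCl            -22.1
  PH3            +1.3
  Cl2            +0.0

Products: 1/2·(+0.0) + 2·(+0.0) + 2·(-22.1) = -44.2
Reactants: 2·(+1.3) + 1·(+0.0) = +2.6
ΔHrxn = (-44.2) − (+2.6) = -46.8 kcal/mol

ΔHrxn = -46.8 kcal/mol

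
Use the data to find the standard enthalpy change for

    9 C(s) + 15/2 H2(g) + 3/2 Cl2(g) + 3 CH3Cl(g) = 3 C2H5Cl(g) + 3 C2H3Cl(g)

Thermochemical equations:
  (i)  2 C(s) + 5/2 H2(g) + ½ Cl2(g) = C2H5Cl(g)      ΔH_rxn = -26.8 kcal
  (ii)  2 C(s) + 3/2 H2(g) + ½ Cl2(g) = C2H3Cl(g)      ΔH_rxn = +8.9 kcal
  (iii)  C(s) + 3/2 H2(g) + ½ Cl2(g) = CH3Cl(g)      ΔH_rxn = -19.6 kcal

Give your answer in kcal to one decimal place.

ΔH_rxn = 5.1 kcal

(i) × 3: (3)·(-26.8) = -80.4 kcal
(ii) × 3: (3)·(+8.9) = +26.7 kcal
(iii) reversed and × 3: (-3)·(-19.6) = +58.8 kcal
ΔH_rxn = (3)·(-26.8) + (3)·(+8.9) + (-3)·(-19.6) = 5.1 kcal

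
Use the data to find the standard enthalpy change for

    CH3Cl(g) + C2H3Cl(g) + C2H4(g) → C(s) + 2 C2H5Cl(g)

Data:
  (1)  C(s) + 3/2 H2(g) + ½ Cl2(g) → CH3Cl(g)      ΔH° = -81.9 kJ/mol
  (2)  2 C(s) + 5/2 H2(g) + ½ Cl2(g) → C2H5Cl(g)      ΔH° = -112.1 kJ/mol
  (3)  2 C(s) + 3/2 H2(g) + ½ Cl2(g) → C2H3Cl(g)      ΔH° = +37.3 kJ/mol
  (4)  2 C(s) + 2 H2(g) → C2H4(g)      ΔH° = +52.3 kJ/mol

ΔH° = -231.9 kJ/mol

(1) reversed: +81.9 kJ/mol
(2) × 2: (2)·(-112.1) = -224.2 kJ/mol
(3) reversed: -37.3 kJ/mol
(4) reversed: -52.3 kJ/mol
ΔH° = (-1)·(-81.9) + (2)·(-112.1) + (-1)·(+37.3) + (-1)·(+52.3) = -231.9 kJ/mol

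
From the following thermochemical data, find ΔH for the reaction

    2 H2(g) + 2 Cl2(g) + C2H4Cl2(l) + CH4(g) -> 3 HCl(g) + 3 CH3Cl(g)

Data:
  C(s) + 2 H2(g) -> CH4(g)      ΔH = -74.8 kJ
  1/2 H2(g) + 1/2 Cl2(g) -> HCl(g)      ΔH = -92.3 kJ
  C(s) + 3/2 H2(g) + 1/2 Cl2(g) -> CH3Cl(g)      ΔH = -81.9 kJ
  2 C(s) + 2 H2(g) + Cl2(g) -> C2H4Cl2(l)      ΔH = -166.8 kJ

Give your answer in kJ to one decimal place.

equation 1 reversed (reverse to put CH4(g) on the reactant side): +74.8 kJ
equation 2 × 3 (×3 to match 3 HCl(g) in the target): (3)·(-92.3) = -276.9 kJ
equation 3 × 3 (scale by 3 for the 3 CH3Cl(g)): (3)·(-81.9) = -245.7 kJ
equation 4 reversed (C2H4Cl2(l) must end up as a reactant): +166.8 kJ
Summing the manipulated equations, ΔH = (+74.8) + (-276.9) + (-245.7) + (+166.8) = -281.0 kJ

ΔH = -281.0 kJ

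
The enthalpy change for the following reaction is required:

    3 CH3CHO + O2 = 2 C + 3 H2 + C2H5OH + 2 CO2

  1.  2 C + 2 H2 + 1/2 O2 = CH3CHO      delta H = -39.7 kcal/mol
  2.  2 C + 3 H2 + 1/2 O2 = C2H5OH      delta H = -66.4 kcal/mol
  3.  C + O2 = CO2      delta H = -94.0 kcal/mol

delta H = -135.3 kcal/mol

eq. 1 reversed and × 3: (-3)·(-39.7) = +119.1 kcal/mol
eq. 2 as written: -66.4 kcal/mol
eq. 3 × 2: (2)·(-94.0) = -188.0 kcal/mol
delta H = (+119.1) + (-66.4) + (-188.0) = -135.3 kcal/mol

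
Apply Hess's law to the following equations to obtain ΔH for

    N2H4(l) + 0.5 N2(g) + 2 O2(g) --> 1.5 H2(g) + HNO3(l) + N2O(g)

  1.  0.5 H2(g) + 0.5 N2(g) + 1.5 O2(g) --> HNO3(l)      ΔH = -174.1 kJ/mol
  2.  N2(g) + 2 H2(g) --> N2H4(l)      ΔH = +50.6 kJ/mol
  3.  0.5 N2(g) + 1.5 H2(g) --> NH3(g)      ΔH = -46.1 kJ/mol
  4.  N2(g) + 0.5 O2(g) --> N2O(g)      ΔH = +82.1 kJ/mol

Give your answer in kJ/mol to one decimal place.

eq. 1 as written: -174.1 kJ/mol
eq. 2 reversed: -50.6 kJ/mol
eq. 3: not needed.
eq. 4 as written: +82.1 kJ/mol
ΔH = (-174.1) + (-50.6) + (+82.1) = -142.6 kJ/mol

ΔH = -142.6 kJ/mol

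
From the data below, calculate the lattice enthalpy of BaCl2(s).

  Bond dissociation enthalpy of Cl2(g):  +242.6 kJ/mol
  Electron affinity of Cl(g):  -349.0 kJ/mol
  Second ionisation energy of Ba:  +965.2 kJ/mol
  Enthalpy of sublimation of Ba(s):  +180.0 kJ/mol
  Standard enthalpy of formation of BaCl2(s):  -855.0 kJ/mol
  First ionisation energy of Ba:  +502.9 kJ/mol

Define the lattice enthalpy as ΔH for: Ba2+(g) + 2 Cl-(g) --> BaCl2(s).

ΔHf° = 1·ΔHsub + 1·(ΣIE) + 1·D(Cl2) + 2·EA + U
-855.0 = 1·(+180.0) + 1·(+1468.1) + 1·(+242.6) + 2·(-349.0) + U
U = -855.0 − (+1192.7) = -2047.7 kJ/mol

U = -2047.7 kJ/mol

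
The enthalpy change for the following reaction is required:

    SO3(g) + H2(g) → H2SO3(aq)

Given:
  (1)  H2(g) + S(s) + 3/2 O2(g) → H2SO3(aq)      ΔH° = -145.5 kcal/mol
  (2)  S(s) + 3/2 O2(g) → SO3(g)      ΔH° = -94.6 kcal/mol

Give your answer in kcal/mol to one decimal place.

(1) as written (H2SO3(aq) already on the product side): -145.5 kcal/mol
(2) reversed (reverse to put SO3(g) on the reactant side): +94.6 kcal/mol
Summing the manipulated equations, ΔH° = (1)·(-145.5) + (-1)·(-94.6) = -50.9 kcal/mol

ΔH° = -50.9 kcal/mol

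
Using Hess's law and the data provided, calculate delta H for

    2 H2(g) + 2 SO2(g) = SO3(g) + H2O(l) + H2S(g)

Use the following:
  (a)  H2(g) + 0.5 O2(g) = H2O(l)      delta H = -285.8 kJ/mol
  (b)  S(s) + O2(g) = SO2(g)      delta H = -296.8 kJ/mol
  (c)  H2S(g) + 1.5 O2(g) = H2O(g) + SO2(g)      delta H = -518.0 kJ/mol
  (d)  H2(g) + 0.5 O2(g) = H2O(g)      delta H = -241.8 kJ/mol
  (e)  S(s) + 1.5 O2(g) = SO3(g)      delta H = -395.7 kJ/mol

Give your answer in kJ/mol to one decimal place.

(a) as written (H2O(l) already on the product side): -285.8 kJ/mol
(b) reversed: +296.8 kJ/mol
(c) reversed (H2S(g) must end up as a product): +518.0 kJ/mol
(d) as written: -241.8 kJ/mol
(e) as written (SO3(g) already on the product side): -395.7 kJ/mol
By Hess's law, delta H = (-285.8) + (+296.8) + (+518.0) + (-241.8) + (-395.7) = -108.5 kJ/mol

delta H = -108.5 kJ/mol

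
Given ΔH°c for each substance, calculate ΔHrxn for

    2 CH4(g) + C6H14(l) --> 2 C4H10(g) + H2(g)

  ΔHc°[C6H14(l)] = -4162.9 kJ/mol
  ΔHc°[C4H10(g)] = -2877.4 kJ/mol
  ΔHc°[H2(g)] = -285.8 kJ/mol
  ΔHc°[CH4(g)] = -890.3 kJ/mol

ΔHrxn = 97.1 kJ/mol

With combustion enthalpies, reactants minus products:
= [2·(-890.3) + 1·(-4162.9)] − [2·(-2877.4) + 1·(-285.8)]
= 97.1 kJ/mol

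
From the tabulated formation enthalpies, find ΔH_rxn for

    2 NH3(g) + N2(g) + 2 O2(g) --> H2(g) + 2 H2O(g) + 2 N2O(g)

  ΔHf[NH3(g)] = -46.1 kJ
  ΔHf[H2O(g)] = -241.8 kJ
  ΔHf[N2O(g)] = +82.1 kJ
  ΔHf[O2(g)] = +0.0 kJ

ΔH°rxn = Σ nΔHf°(products) − Σ nΔHf°(reactants).
Products: 1·(+0.0) + 2·(-241.8) + 2·(+82.1) = -319.4
Reactants: 2·(-46.1) + 1·(+0.0) + 2·(+0.0) = -92.2
ΔH_rxn = (-319.4) − (-92.2) = -227.2 kJ

ΔH_rxn = -227.2 kJ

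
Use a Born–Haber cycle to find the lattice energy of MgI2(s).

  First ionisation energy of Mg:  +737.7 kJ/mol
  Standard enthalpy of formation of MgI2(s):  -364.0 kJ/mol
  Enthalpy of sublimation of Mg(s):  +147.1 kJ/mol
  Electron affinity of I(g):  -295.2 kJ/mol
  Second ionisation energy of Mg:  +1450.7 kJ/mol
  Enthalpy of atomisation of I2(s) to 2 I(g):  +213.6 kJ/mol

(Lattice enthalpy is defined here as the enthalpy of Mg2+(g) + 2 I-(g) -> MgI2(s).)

U = -2322.7 kJ/mol

ΔHf° = 1·ΔHsub + 1·(ΣIE) + 1·D(I2) + 2·EA + U
-364.0 = 1·(+147.1) + 1·(+2188.4) + 1·(+213.6) + 2·(-295.2) + U
U = -364.0 − (+1958.7) = -2322.7 kJ/mol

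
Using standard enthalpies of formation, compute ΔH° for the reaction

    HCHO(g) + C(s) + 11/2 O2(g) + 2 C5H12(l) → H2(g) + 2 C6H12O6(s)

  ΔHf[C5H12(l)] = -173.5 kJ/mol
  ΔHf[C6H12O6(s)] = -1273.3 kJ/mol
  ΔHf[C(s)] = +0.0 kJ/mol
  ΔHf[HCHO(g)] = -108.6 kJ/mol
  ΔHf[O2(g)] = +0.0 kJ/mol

Products: 1·(+0.0) + 2·(-1273.3) = -2546.6
Reactants: 1·(-108.6) + 1·(+0.0) + 11/2·(+0.0) + 2·(-173.5) = -455.6
ΔH° = (-2546.6) − (-455.6) = -2091.0 kJ/mol

ΔH° = -2091.0 kJ/mol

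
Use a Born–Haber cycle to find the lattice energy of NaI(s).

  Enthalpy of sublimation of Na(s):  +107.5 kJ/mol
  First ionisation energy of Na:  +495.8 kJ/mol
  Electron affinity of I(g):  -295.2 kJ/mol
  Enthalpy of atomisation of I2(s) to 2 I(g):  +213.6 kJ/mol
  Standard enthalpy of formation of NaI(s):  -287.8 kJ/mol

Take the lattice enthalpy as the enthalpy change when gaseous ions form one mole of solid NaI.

ΔHf° = 1·ΔHsub + 1·(ΣIE) + 1/2·D(I2) + 1·EA + U
-287.8 = 1·(+107.5) + 1·(+495.8) + 1/2·(+213.6) + 1·(-295.2) + U
U = -287.8 − (+414.9) = -702.7 kJ/mol

U = -702.7 kJ/mol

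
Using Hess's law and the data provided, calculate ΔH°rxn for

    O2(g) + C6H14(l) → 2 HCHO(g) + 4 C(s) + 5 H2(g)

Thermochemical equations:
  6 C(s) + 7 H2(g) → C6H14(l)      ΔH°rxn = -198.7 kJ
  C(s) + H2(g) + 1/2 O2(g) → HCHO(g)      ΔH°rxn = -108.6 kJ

equation 1 reversed (C6H14(l) must end up as a reactant): +198.7 kJ
equation 2 × 2 (×2 to match 2 HCHO(g) in the target): (2)·(-108.6) = -217.2 kJ
ΔH°rxn = (+198.7) + (-217.2) = -18.5 kJ

ΔH°rxn = -18.5 kJ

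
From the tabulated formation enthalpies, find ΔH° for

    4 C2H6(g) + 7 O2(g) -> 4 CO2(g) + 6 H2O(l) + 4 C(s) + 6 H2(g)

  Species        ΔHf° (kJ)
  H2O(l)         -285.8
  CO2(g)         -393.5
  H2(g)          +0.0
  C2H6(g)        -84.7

ΔH° = -2950.0 kJ

Products: 4·(-393.5) + 6·(-285.8) + 4·(+0.0) + 6·(+0.0) = -3288.8
Reactants: 4·(-84.7) + 7·(+0.0) = -338.8
ΔH° = (-3288.8) − (-338.8) = -2950.0 kJ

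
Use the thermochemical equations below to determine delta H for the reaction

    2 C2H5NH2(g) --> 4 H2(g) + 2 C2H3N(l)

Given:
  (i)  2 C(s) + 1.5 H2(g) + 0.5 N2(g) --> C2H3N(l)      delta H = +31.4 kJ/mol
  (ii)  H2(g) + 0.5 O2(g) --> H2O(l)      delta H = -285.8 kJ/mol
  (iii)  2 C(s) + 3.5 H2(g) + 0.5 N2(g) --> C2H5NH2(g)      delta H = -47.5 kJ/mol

delta H = 157.8 kJ/mol

(i) × 2: (2)·(+31.4) = +62.8 kJ/mol
(ii): not needed.
(iii) reversed and × 2: (-2)·(-47.5) = +95.0 kJ/mol
delta H = (+62.8) + (+95.0) = 157.8 kJ/mol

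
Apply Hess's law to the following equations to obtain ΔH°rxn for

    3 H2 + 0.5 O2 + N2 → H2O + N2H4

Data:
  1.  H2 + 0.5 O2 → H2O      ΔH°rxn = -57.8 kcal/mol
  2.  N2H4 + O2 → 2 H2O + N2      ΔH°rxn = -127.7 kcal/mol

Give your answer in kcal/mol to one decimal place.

ΔH°rxn = -45.7 kcal/mol

eq. 1 × 3: (3)·(-57.8) = -173.4 kcal/mol
eq. 2 reversed: +127.7 kcal/mol
Since enthalpy is a state function, ΔH°rxn = (-173.4) + (+127.7) = -45.7 kcal/mol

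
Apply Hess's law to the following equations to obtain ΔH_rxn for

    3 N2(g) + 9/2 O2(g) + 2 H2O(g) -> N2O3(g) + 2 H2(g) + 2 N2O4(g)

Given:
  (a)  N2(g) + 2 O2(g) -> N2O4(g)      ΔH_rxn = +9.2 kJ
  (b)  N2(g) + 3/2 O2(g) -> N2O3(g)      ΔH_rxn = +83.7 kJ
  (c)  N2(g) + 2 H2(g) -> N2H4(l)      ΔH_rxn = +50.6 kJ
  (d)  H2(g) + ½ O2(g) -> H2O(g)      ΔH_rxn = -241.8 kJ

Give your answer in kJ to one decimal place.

(a) × 2 (×2 to match 2 N2O4(g) in the target): (2)·(+9.2) = +18.4 kJ
(b) as written (N2O3(g) already on the product side): +83.7 kJ
(c): not needed (N2H4(l) appears nowhere else).
(d) reversed and × 2 (H2O(g) must end up as a reactant; ×2 to match 2 H2O(g) in the target): (-2)·(-241.8) = +483.6 kJ
ΔH_rxn = (+18.4) + (+83.7) + (+483.6) = 585.7 kJ

ΔH_rxn = 585.7 kJ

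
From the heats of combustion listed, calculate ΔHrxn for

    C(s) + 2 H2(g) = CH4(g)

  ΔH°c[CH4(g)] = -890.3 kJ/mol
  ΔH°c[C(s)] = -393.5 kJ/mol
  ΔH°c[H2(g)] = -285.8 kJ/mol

ΔHrxn = -74.8 kJ/mol

Using ΔH = Σ nΔHc°(reactants) − Σ nΔHc°(products):
= [1·(-393.5) + 2·(-285.8)] − [1·(-890.3)]
= -74.8 kJ/mol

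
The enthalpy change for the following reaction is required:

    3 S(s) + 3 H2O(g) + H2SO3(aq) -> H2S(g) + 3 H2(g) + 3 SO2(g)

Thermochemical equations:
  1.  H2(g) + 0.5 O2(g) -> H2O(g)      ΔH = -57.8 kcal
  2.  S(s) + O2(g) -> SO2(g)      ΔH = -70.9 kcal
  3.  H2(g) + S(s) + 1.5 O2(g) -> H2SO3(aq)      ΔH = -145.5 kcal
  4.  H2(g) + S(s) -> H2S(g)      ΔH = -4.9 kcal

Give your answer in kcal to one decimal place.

ΔH = 101.3 kcal

eq. 1 reversed and × 3: (-3)·(-57.8) = +173.4 kcal
eq. 2 × 3: (3)·(-70.9) = -212.7 kcal
eq. 3 reversed: +145.5 kcal
eq. 4 as written: -4.9 kcal
ΔH = (+173.4) + (-212.7) + (+145.5) + (-4.9) = 101.3 kcal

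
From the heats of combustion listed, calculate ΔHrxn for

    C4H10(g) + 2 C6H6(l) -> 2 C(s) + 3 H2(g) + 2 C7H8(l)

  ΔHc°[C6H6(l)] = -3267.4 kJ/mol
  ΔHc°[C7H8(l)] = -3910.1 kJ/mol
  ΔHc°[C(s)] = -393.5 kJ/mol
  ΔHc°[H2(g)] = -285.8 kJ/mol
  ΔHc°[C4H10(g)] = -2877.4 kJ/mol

With combustion enthalpies, reactants minus products:
= [1·(-2877.4) + 2·(-3267.4)] − [2·(-393.5) + 3·(-285.8) + 2·(-3910.1)]
= 52.4 kJ/mol

ΔHrxn = 52.4 kJ/mol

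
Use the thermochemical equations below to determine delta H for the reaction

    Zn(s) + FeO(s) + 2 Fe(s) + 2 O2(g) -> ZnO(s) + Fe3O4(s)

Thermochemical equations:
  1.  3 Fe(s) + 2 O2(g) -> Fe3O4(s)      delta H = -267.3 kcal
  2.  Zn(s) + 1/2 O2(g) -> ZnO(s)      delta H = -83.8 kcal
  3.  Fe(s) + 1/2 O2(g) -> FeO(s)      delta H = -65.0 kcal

delta H = -286.1 kcal

eq. 1 as written (Fe3O4(s) already on the product side): -267.3 kcal
eq. 2 as written (ZnO(s) already on the product side): -83.8 kcal
eq. 3 reversed (reverse to put FeO(s) on the reactant side): +65.0 kcal
Summing the manipulated equations, delta H = (-267.3) + (-83.8) + (+65.0) = -286.1 kcal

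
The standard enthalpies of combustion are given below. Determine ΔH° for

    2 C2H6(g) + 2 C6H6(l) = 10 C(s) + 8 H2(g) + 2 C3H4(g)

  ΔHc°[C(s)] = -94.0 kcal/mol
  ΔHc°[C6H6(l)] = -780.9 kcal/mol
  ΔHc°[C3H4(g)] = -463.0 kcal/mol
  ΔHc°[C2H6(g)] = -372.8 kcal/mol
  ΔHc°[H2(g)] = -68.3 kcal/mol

Using ΔH = Σ nΔHc°(reactants) − Σ nΔHc°(products):
= [2·(-372.8) + 2·(-780.9)] − [10·(-94.0) + 8·(-68.3) + 2·(-463.0)]
= 105.0 kcal/mol

ΔH° = 105.0 kcal/mol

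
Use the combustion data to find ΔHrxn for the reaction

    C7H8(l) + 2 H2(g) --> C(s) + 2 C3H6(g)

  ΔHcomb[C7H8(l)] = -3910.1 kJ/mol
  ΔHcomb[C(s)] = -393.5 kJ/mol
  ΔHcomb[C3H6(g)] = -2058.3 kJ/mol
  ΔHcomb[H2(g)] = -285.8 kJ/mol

With combustion enthalpies, reactants minus products:
= [1·(-3910.1) + 2·(-285.8)] − [1·(-393.5) + 2·(-2058.3)]
= 28.4 kJ/mol

ΔHrxn = 28.4 kJ/mol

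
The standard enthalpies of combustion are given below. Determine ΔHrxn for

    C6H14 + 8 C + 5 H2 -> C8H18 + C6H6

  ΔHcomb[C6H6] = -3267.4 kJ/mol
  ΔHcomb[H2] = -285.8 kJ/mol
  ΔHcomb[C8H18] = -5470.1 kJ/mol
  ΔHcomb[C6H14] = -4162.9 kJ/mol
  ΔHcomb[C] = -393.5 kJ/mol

ΔHrxn = -2.4 kJ/mol

With combustion enthalpies, reactants minus products:
= [1·(-4162.9) + 8·(-393.5) + 5·(-285.8)] − [1·(-5470.1) + 1·(-3267.4)]
= -2.4 kJ/mol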